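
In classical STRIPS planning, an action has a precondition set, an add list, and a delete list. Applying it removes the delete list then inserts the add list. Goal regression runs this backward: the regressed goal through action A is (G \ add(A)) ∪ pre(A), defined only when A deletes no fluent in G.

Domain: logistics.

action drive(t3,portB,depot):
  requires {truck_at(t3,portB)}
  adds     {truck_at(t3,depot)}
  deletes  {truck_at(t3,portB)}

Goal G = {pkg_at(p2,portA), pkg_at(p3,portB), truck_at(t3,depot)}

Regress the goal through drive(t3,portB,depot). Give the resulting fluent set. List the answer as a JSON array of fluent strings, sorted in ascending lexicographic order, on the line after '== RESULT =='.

Regress:
  G ∩ del = {}  (empty — regression defined)
  G \ add = {pkg_at(p2,portA), pkg_at(p3,portB), truck_at(t3,depot)} \ {truck_at(t3,depot)} = {pkg_at(p2,portA), pkg_at(p3,portB)}
  ∪ pre   = {pkg_at(p2,portA), pkg_at(p3,portB)} ∪ {truck_at(t3,portB)}
          = {pkg_at(p2,portA), pkg_at(p3,portB), truck_at(t3,portB)}

== RESULT ==
["pkg_at(p2,portA)", "pkg_at(p3,portB)", "truck_at(t3,portB)"]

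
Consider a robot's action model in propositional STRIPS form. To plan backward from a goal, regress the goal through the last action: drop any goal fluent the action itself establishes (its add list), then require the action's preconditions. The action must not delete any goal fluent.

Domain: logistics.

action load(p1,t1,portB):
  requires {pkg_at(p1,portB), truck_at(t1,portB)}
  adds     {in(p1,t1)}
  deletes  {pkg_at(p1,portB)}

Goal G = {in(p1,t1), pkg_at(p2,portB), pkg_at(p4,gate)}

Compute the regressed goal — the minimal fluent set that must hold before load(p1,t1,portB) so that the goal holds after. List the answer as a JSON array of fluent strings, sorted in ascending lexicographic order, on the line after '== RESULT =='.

Compute (G \ add) ∪ pre:
  G ∩ del = {}  (empty — regression defined)
  G \ add = {in(p1,t1), pkg_at(p2,portB), pkg_at(p4,gate)} \ {in(p1,t1)} = {pkg_at(p2,portB), pkg_at(p4,gate)}
  ∪ pre   = {pkg_at(p2,portB), pkg_at(p4,gate)} ∪ {pkg_at(p1,portB), truck_at(t1,portB)}
          = {pkg_at(p1,portB), pkg_at(p2,portB), pkg_at(p4,gate), truck_at(t1,portB)}

== RESULT ==
["pkg_at(p1,portB)", "pkg_at(p2,portB)", "pkg_at(p4,gate)", "truck_at(t1,portB)"]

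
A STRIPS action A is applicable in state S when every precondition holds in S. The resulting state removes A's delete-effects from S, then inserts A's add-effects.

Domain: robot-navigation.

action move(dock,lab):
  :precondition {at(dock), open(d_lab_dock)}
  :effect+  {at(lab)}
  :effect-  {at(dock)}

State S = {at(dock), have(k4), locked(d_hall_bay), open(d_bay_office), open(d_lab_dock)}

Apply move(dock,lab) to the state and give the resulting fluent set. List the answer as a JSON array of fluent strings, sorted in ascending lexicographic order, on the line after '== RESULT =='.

Compute (S \ del) ∪ add:
  pre ⊆ S: {at(dock), open(d_lab_dock)} ⊆ S  — applicable
  S \ del = {have(k4), locked(d_hall_bay), open(d_bay_office), open(d_lab_dock)}
  ∪ add   = {at(lab), have(k4), locked(d_hall_bay), open(d_bay_office), open(d_lab_dock)}

== RESULT ==
["at(lab)", "have(k4)", "locked(d_hall_bay)", "open(d_bay_office)", "open(d_lab_dock)"]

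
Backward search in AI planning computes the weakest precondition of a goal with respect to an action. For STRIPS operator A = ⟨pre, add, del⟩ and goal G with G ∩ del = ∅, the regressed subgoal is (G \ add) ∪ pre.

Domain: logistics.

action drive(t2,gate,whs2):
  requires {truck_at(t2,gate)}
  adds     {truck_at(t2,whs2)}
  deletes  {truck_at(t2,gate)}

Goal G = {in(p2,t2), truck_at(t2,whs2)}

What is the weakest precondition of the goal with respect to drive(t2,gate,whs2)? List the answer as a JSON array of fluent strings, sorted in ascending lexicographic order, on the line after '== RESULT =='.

Regress:
  G ∩ del = {}  (empty — regression defined)
  G \ add = {in(p2,t2), truck_at(t2,whs2)} \ {truck_at(t2,whs2)} = {in(p2,t2)}
  ∪ pre   = {in(p2,t2)} ∪ {truck_at(t2,gate)}
          = {in(p2,t2), truck_at(t2,gate)}

== RESULT ==
["in(p2,t2)", "truck_at(t2,gate)"]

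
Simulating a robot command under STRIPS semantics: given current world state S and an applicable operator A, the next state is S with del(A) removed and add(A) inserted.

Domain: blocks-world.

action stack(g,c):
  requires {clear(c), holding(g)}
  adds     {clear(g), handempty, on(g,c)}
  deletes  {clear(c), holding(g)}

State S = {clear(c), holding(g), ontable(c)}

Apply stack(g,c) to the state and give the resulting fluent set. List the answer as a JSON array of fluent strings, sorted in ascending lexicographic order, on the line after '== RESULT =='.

Compute (S \ del) ∪ add:
  pre ⊆ S: {clear(c), holding(g)} ⊆ S  — applicable
  S \ del = {ontable(c)}
  ∪ add   = {clear(g), handempty, on(g,c), ontable(c)}

== RESULT ==
["clear(g)", "handempty", "on(g,c)", "ontable(c)"]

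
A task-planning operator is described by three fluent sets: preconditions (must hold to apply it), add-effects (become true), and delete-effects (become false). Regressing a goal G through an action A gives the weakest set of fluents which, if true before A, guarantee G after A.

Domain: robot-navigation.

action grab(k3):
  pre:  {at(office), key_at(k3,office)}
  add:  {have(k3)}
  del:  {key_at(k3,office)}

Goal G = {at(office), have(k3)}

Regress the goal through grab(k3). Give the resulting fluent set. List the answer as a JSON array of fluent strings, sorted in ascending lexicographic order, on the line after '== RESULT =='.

Regress:
  G ∩ del = {}  (empty — regression defined)
  G \ add = {at(office), have(k3)} \ {have(k3)} = {at(office)}
  ∪ pre   = {at(office)} ∪ {at(office), key_at(k3,office)}
          = {at(office), key_at(k3,office)}

== RESULT ==
["at(office)", "key_at(k3,office)"]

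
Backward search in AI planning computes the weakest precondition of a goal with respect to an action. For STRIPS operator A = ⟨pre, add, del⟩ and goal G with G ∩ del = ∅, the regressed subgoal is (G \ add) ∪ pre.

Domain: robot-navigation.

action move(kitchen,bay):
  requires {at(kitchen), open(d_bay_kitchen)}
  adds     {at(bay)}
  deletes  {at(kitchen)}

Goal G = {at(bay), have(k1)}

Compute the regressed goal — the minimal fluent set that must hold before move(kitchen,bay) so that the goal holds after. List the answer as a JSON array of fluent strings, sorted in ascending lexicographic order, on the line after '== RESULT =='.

Regress:
  G ∩ del = {}  (empty — regression defined)
  G \ add = {at(bay), have(k1)} \ {at(bay)} = {have(k1)}
  ∪ pre   = {have(k1)} ∪ {at(kitchen), open(d_bay_kitchen)}
          = {at(kitchen), have(k1), open(d_bay_kitchen)}

== RESULT ==
["at(kitchen)", "have(k1)", "open(d_bay_kitchen)"]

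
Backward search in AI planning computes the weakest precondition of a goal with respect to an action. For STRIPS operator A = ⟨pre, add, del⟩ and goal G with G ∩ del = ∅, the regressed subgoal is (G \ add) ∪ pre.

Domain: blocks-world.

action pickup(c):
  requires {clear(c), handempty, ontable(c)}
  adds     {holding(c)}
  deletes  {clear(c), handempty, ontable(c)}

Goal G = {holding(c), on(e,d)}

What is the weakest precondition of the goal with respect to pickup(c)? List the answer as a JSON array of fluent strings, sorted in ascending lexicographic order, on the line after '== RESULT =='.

Compute (G \ add) ∪ pre:
  G ∩ del = {}  (empty — regression defined)
  G \ add = {holding(c), on(e,d)} \ {holding(c)} = {on(e,d)}
  ∪ pre   = {on(e,d)} ∪ {clear(c), handempty, ontable(c)}
          = {clear(c), handempty, on(e,d), ontable(c)}

== RESULT ==
["clear(c)", "handempty", "on(e,d)", "ontable(c)"]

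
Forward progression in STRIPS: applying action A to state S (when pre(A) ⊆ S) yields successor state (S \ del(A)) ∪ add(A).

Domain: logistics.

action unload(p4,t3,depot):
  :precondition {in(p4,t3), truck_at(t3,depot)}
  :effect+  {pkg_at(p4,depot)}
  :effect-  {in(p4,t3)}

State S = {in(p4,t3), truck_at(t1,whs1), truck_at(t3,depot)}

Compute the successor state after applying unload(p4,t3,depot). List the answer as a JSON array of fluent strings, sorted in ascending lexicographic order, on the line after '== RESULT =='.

Compute (S \ del) ∪ add:
  pre ⊆ S: {in(p4,t3), truck_at(t3,depot)} ⊆ S  — applicable
  S \ del = {truck_at(t1,whs1), truck_at(t3,depot)}
  ∪ add   = {pkg_at(p4,depot), truck_at(t1,whs1), truck_at(t3,depot)}

== RESULT ==
["pkg_at(p4,depot)", "truck_at(t1,whs1)", "truck_at(t3,depot)"]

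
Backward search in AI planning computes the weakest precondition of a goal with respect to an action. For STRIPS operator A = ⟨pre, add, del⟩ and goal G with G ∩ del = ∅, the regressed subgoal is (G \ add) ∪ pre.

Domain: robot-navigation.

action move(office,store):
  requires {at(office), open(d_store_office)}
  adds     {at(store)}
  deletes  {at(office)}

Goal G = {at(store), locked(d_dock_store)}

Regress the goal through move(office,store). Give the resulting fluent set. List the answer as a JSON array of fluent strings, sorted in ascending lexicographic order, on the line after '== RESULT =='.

Regress:
  G ∩ del = {}  (empty — regression defined)
  G \ add = {at(store), locked(d_dock_store)} \ {at(store)} = {locked(d_dock_store)}
  ∪ pre   = {locked(d_dock_store)} ∪ {at(office), open(d_store_office)}
          = {at(office), locked(d_dock_store), open(d_store_office)}

== RESULT ==
["at(office)", "locked(d_dock_store)", "open(d_store_office)"]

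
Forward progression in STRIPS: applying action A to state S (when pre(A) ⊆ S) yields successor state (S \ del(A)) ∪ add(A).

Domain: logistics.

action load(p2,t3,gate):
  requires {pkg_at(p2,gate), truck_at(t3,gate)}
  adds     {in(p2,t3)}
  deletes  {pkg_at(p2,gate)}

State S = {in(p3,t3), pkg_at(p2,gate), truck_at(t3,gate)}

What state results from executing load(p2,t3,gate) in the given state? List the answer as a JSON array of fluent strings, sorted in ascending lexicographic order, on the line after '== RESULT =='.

Progress:
  pre ⊆ S: {pkg_at(p2,gate), truck_at(t3,gate)} ⊆ S  — applicable
  S \ del = {in(p3,t3), truck_at(t3,gate)}
  ∪ add   = {in(p2,t3), in(p3,t3), truck_at(t3,gate)}

== RESULT ==
["in(p2,t3)", "in(p3,t3)", "truck_at(t3,gate)"]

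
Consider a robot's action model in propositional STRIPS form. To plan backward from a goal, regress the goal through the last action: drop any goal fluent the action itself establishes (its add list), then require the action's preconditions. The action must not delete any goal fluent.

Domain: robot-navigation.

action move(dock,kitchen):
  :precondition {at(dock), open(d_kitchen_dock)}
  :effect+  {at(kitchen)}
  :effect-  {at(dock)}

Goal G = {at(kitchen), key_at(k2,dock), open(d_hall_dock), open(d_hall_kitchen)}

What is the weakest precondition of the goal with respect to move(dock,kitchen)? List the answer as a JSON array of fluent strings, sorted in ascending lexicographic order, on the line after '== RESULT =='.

Compute (G \ add) ∪ pre:
  G ∩ del = {}  (empty — regression defined)
  G \ add = {at(kitchen), key_at(k2,dock), open(d_hall_dock), open(d_hall_kitchen)} \ {at(kitchen)} = {key_at(k2,dock), open(d_hall_dock), open(d_hall_kitchen)}
  ∪ pre   = {key_at(k2,dock), open(d_hall_dock), open(d_hall_kitchen)} ∪ {at(dock), open(d_kitchen_dock)}
          = {at(dock), key_at(k2,dock), open(d_hall_dock), open(d_hall_kitchen), open(d_kitchen_dock)}

== RESULT ==
["at(dock)", "key_at(k2,dock)", "open(d_hall_dock)", "open(d_hall_kitchen)", "open(d_kitchen_dock)"]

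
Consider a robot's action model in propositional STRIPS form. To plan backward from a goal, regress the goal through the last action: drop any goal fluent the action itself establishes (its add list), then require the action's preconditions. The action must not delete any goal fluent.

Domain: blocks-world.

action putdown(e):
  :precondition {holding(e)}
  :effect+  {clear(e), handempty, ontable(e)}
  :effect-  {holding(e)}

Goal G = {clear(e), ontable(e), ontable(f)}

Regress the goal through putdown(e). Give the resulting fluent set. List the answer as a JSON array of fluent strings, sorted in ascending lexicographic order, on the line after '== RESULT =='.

Compute (G \ add) ∪ pre:
  G ∩ del = {}  (empty — regression defined)
  G \ add = {clear(e), ontable(e), ontable(f)} \ {clear(e), handempty, ontable(e)} = {ontable(f)}
  ∪ pre   = {ontable(f)} ∪ {holding(e)}
          = {holding(e), ontable(f)}

== RESULT ==
["holding(e)", "ontable(f)"]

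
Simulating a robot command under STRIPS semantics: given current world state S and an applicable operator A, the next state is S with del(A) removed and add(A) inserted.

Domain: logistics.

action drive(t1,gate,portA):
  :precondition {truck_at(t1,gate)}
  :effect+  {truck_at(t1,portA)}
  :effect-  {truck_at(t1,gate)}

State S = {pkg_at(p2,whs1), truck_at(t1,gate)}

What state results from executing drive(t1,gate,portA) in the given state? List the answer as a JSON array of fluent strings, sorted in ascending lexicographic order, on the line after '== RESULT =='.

Progress:
  pre ⊆ S: {truck_at(t1,gate)} ⊆ S  — applicable
  S \ del = {pkg_at(p2,whs1)}
  ∪ add   = {pkg_at(p2,whs1), truck_at(t1,portA)}

== RESULT ==
["pkg_at(p2,whs1)", "truck_at(t1,portA)"]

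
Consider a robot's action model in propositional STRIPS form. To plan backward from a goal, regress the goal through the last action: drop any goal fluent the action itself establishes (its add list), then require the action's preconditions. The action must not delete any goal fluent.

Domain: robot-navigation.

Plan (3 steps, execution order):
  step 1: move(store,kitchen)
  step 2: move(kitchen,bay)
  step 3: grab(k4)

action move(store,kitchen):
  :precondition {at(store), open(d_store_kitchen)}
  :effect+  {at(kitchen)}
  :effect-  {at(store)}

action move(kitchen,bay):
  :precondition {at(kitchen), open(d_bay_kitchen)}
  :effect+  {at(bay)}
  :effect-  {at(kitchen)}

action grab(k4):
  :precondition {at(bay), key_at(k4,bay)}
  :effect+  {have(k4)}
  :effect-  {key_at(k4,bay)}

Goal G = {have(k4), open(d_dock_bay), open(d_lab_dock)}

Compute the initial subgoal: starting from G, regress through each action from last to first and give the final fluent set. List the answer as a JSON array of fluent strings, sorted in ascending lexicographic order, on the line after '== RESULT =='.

Work backward from the goal:
  through step 3 (grab(k4)): drop {have(k4)}, keep {open(d_dock_bay), open(d_lab_dock)}, require {at(bay), key_at(k4,bay)}
    → {at(bay), key_at(k4,bay), open(d_dock_bay), open(d_lab_dock)}
  through step 2 (move(kitchen,bay)): drop {at(bay)}, keep {key_at(k4,bay), open(d_dock_bay), open(d_lab_dock)}, require {at(kitchen), open(d_bay_kitchen)}
    → {at(kitchen), key_at(k4,bay), open(d_bay_kitchen), open(d_dock_bay), open(d_lab_dock)}
  through step 1 (move(store,kitchen)): drop {at(kitchen)}, keep {key_at(k4,bay), open(d_bay_kitchen), open(d_dock_bay), open(d_lab_dock)}, require {at(store), open(d_store_kitchen)}
    → {at(store), key_at(k4,bay), open(d_bay_kitchen), open(d_dock_bay), open(d_lab_dock), open(d_store_kitchen)}

== RESULT ==
["at(store)", "key_at(k4,bay)", "open(d_bay_kitchen)", "open(d_dock_bay)", "open(d_lab_dock)", "open(d_store_kitchen)"]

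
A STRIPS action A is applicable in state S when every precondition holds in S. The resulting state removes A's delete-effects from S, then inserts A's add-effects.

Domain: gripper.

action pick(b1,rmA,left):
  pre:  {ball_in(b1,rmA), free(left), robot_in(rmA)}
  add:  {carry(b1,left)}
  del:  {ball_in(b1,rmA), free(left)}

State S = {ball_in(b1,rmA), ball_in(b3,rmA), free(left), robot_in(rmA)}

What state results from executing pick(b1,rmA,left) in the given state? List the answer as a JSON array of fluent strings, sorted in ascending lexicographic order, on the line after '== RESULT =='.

Compute (S \ del) ∪ add:
  pre ⊆ S: {ball_in(b1,rmA), free(left), robot_in(rmA)} ⊆ S  — applicable
  S \ del = {ball_in(b3,rmA), robot_in(rmA)}
  ∪ add   = {ball_in(b3,rmA), carry(b1,left), robot_in(rmA)}

== RESULT ==
["ball_in(b3,rmA)", "carry(b1,left)", "robot_in(rmA)"]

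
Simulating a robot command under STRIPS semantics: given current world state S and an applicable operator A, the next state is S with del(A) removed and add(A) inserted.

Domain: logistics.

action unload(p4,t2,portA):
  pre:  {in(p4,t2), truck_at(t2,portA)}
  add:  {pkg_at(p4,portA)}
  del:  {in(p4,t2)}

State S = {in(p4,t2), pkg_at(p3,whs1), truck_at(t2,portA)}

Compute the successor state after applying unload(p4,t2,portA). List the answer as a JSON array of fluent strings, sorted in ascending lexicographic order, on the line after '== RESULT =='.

Progress:
  pre ⊆ S: {in(p4,t2), truck_at(t2,portA)} ⊆ S  — applicable
  S \ del = {pkg_at(p3,whs1), truck_at(t2,portA)}
  ∪ add   = {pkg_at(p3,whs1), pkg_at(p4,portA), truck_at(t2,portA)}

== RESULT ==
["pkg_at(p3,whs1)", "pkg_at(p4,portA)", "truck_at(t2,portA)"]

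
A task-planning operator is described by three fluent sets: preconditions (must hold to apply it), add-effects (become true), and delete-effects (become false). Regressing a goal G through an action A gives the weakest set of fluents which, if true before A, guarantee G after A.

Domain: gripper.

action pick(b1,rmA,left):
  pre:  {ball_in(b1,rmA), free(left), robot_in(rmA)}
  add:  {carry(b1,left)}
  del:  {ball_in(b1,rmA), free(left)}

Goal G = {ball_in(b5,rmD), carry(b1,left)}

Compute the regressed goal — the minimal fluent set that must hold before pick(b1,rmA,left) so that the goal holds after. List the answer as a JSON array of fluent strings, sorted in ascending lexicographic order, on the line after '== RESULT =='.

Compute (G \ add) ∪ pre:
  G ∩ del = {}  (empty — regression defined)
  G \ add = {ball_in(b5,rmD), carry(b1,left)} \ {carry(b1,left)} = {ball_in(b5,rmD)}
  ∪ pre   = {ball_in(b5,rmD)} ∪ {ball_in(b1,rmA), free(left), robot_in(rmA)}
          = {ball_in(b1,rmA), ball_in(b5,rmD), free(left), robot_in(rmA)}

== RESULT ==
["ball_in(b1,rmA)", "ball_in(b5,rmD)", "free(left)", "robot_in(rmA)"]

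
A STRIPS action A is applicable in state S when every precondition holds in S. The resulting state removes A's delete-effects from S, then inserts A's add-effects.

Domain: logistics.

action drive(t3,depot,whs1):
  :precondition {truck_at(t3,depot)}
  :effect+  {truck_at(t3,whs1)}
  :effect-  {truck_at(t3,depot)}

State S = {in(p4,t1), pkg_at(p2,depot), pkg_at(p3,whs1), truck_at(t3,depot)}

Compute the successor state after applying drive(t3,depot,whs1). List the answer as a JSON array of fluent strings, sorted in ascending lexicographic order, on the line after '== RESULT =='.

Compute (S \ del) ∪ add:
  pre ⊆ S: {truck_at(t3,depot)} ⊆ S  — applicable
  S \ del = {in(p4,t1), pkg_at(p2,depot), pkg_at(p3,whs1)}
  ∪ add   = {in(p4,t1), pkg_at(p2,depot), pkg_at(p3,whs1), truck_at(t3,whs1)}

== RESULT ==
["in(p4,t1)", "pkg_at(p2,depot)", "pkg_at(p3,whs1)", "truck_at(t3,whs1)"]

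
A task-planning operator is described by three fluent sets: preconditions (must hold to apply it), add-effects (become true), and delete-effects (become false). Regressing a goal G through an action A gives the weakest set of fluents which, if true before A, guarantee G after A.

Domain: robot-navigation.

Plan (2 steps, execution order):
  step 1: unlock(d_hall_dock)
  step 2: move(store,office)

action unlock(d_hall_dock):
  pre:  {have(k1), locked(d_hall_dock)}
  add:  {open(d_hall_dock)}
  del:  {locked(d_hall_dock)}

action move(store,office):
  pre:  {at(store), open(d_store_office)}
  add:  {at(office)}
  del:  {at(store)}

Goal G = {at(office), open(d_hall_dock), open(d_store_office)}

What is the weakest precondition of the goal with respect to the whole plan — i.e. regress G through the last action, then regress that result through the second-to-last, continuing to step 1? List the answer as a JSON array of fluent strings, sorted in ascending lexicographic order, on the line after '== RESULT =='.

Work backward from the goal:
  through step 2 (move(store,office)): drop {at(office)}, keep {open(d_hall_dock), open(d_store_office)}, require {at(store), open(d_store_office)}
    → {at(store), open(d_hall_dock), open(d_store_office)}
  through step 1 (unlock(d_hall_dock)): drop {open(d_hall_dock)}, keep {at(store), open(d_store_office)}, require {have(k1), locked(d_hall_dock)}
    → {at(store), have(k1), locked(d_hall_dock), open(d_store_office)}

== RESULT ==
["at(store)", "have(k1)", "locked(d_hall_dock)", "open(d_store_office)"]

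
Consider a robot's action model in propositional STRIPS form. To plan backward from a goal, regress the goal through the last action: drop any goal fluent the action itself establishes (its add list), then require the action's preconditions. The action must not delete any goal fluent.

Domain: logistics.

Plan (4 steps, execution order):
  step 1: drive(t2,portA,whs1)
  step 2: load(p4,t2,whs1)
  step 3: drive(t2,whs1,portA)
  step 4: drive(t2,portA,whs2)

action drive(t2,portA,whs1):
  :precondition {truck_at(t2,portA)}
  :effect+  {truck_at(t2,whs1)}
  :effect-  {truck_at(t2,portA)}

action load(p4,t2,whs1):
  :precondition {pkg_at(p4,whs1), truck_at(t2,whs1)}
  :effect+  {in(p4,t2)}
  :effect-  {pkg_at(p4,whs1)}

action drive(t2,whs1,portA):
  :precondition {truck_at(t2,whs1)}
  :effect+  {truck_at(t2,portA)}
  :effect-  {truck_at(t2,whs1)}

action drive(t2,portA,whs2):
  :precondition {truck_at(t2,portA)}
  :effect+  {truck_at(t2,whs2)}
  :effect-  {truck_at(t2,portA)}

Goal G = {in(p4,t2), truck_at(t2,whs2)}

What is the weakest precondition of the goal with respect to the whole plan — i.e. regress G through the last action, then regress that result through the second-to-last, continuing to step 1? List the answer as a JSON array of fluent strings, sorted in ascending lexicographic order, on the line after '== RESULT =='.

Work backward from the goal:
  through step 4 (drive(t2,portA,whs2)): drop {truck_at(t2,whs2)}, keep {in(p4,t2)}, require {truck_at(t2,portA)}
    → {in(p4,t2), truck_at(t2,portA)}
  through step 3 (drive(t2,whs1,portA)): drop {truck_at(t2,portA)}, keep {in(p4,t2)}, require {truck_at(t2,whs1)}
    → {in(p4,t2), truck_at(t2,whs1)}
  through step 2 (load(p4,t2,whs1)): drop {in(p4,t2)}, keep {truck_at(t2,whs1)}, require {pkg_at(p4,whs1), truck_at(t2,whs1)}
    → {pkg_at(p4,whs1), truck_at(t2,whs1)}
  through step 1 (drive(t2,portA,whs1)): drop {truck_at(t2,whs1)}, keep {pkg_at(p4,whs1)}, require {truck_at(t2,portA)}
    → {pkg_at(p4,whs1), truck_at(t2,portA)}

== RESULT ==
["pkg_at(p4,whs1)", "truck_at(t2,portA)"]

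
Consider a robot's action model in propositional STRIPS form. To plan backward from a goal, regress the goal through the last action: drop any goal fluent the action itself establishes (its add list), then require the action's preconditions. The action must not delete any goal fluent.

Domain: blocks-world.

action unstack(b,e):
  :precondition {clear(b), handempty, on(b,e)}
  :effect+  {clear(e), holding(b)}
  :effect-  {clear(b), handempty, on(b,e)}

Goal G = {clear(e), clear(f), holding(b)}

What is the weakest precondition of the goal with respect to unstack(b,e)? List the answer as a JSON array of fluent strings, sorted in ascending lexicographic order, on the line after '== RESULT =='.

Regress:
  G ∩ del = {}  (empty — regression defined)
  G \ add = {clear(e), clear(f), holding(b)} \ {clear(e), holding(b)} = {clear(f)}
  ∪ pre   = {clear(f)} ∪ {clear(b), handempty, on(b,e)}
          = {clear(b), clear(f), handempty, on(b,e)}

== RESULT ==
["clear(b)", "clear(f)", "handempty", "on(b,e)"]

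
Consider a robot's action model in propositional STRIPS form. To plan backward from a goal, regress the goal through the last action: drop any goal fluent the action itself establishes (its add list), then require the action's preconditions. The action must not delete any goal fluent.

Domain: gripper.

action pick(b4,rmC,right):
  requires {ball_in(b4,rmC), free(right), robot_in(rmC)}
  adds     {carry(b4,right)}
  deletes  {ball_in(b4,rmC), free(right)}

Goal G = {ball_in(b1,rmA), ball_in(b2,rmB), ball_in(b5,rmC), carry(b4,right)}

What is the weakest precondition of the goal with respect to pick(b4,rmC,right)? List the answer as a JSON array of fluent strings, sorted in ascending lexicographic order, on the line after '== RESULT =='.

Regress:
  G ∩ del = {}  (empty — regression defined)
  G \ add = {ball_in(b1,rmA), ball_in(b2,rmB), ball_in(b5,rmC), carry(b4,right)} \ {carry(b4,right)} = {ball_in(b1,rmA), ball_in(b2,rmB), ball_in(b5,rmC)}
  ∪ pre   = {ball_in(b1,rmA), ball_in(b2,rmB), ball_in(b5,rmC)} ∪ {ball_in(b4,rmC), free(right), robot_in(rmC)}
          = {ball_in(b1,rmA), ball_in(b2,rmB), ball_in(b4,rmC), ball_in(b5,rmC), free(right), robot_in(rmC)}

== RESULT ==
["ball_in(b1,rmA)", "ball_in(b2,rmB)", "ball_in(b4,rmC)", "ball_in(b5,rmC)", "free(right)", "robot_in(rmC)"]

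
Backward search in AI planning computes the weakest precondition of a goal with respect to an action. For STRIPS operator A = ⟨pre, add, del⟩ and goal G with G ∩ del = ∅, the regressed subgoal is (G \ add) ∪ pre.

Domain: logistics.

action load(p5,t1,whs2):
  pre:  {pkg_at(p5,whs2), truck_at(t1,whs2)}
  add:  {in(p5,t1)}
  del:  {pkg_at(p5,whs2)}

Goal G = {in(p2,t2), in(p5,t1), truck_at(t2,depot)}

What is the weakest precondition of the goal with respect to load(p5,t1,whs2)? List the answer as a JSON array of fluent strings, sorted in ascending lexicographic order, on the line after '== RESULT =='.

Regress:
  G ∩ del = {}  (empty — regression defined)
  G \ add = {in(p2,t2), in(p5,t1), truck_at(t2,depot)} \ {in(p5,t1)} = {in(p2,t2), truck_at(t2,depot)}
  ∪ pre   = {in(p2,t2), truck_at(t2,depot)} ∪ {pkg_at(p5,whs2), truck_at(t1,whs2)}
          = {in(p2,t2), pkg_at(p5,whs2), truck_at(t1,whs2), truck_at(t2,depot)}

== RESULT ==
["in(p2,t2)", "pkg_at(p5,whs2)", "truck_at(t1,whs2)", "truck_at(t2,depot)"]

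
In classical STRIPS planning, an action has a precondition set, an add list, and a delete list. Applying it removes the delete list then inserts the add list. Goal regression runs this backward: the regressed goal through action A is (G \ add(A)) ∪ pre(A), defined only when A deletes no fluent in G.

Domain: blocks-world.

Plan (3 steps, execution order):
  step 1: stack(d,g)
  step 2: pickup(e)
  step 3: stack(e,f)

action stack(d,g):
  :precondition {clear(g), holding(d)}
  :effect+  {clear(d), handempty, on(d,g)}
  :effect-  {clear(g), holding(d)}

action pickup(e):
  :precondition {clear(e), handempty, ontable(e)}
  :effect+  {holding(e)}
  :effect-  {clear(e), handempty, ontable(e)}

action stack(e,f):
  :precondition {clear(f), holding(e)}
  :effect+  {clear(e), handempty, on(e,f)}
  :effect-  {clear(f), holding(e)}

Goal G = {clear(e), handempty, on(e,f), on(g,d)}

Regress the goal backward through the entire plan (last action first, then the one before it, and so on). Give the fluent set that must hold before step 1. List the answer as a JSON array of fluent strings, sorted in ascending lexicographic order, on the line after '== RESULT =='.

Regress step by step:
  through step 3 (stack(e,f)): drop {clear(e), handempty, on(e,f)}, keep {on(g,d)}, require {clear(f), holding(e)}
    → {clear(f), holding(e), on(g,d)}
  through step 2 (pickup(e)): drop {holding(e)}, keep {clear(f), on(g,d)}, require {clear(e), handempty, ontable(e)}
    → {clear(e), clear(f), handempty, on(g,d), ontable(e)}
  through step 1 (stack(d,g)): drop {handempty}, keep {clear(e), clear(f), on(g,d), ontable(e)}, require {clear(g), holding(d)}
    → {clear(e), clear(f), clear(g), holding(d), on(g,d), ontable(e)}

== RESULT ==
["clear(e)", "clear(f)", "clear(g)", "holding(d)", "on(g,d)", "ontable(e)"]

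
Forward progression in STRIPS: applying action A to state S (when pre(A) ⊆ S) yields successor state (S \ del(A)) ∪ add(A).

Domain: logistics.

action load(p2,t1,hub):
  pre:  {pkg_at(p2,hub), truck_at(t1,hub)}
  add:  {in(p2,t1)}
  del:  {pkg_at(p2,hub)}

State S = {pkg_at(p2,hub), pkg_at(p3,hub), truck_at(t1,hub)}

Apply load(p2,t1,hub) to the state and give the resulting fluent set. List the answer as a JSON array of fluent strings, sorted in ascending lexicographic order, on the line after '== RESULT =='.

Progress:
  pre ⊆ S: {pkg_at(p2,hub), truck_at(t1,hub)} ⊆ S  — applicable
  S \ del = {pkg_at(p3,hub), truck_at(t1,hub)}
  ∪ add   = {in(p2,t1), pkg_at(p3,hub), truck_at(t1,hub)}

== RESULT ==
["in(p2,t1)", "pkg_at(p3,hub)", "truck_at(t1,hub)"]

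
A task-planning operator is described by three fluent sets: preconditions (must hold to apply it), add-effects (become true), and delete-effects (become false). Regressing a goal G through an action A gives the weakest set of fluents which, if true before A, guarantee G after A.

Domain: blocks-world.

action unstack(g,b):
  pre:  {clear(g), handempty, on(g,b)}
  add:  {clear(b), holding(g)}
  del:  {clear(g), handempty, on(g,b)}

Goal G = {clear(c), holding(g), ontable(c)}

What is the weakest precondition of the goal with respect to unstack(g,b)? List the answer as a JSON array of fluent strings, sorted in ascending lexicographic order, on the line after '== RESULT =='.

Compute (G \ add) ∪ pre:
  G ∩ del = {}  (empty — regression defined)
  G \ add = {clear(c), holding(g), ontable(c)} \ {clear(b), holding(g)} = {clear(c), ontable(c)}
  ∪ pre   = {clear(c), ontable(c)} ∪ {clear(g), handempty, on(g,b)}
          = {clear(c), clear(g), handempty, on(g,b), ontable(c)}

== RESULT ==
["clear(c)", "clear(g)", "handempty", "on(g,b)", "ontable(c)"]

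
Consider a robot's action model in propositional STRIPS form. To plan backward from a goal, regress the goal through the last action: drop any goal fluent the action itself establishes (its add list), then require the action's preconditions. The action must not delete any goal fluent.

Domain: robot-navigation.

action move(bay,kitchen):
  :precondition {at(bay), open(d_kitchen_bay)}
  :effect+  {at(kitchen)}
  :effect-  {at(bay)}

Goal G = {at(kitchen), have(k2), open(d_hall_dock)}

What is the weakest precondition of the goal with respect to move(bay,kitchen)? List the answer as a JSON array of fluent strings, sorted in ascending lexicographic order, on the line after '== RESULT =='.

Compute (G \ add) ∪ pre:
  G ∩ del = {}  (empty — regression defined)
  G \ add = {at(kitchen), have(k2), open(d_hall_dock)} \ {at(kitchen)} = {have(k2), open(d_hall_dock)}
  ∪ pre   = {have(k2), open(d_hall_dock)} ∪ {at(bay), open(d_kitchen_bay)}
          = {at(bay), have(k2), open(d_hall_dock), open(d_kitchen_bay)}

== RESULT ==
["at(bay)", "have(k2)", "open(d_hall_dock)", "open(d_kitchen_bay)"]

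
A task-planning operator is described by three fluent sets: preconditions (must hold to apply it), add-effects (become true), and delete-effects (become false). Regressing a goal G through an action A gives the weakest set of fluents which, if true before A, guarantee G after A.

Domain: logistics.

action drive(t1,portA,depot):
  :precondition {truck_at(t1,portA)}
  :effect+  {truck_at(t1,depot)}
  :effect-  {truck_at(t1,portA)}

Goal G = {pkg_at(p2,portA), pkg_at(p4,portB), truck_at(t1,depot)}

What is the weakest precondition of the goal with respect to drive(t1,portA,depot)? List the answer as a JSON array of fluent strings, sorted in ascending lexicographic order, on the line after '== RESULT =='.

Compute (G \ add) ∪ pre:
  G ∩ del = {}  (empty — regression defined)
  G \ add = {pkg_at(p2,portA), pkg_at(p4,portB), truck_at(t1,depot)} \ {truck_at(t1,depot)} = {pkg_at(p2,portA), pkg_at(p4,portB)}
  ∪ pre   = {pkg_at(p2,portA), pkg_at(p4,portB)} ∪ {truck_at(t1,portA)}
          = {pkg_at(p2,portA), pkg_at(p4,portB), truck_at(t1,portA)}

== RESULT ==
["pkg_at(p2,portA)", "pkg_at(p4,portB)", "truck_at(t1,portA)"]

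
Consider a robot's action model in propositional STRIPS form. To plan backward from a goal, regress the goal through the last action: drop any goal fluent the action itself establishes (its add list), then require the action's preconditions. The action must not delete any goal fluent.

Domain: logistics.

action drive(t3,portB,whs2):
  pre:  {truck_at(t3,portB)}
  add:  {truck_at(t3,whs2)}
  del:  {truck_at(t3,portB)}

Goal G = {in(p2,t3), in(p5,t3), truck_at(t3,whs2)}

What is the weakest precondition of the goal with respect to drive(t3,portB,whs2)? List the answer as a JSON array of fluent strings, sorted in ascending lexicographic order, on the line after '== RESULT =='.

Compute (G \ add) ∪ pre:
  G ∩ del = {}  (empty — regression defined)
  G \ add = {in(p2,t3), in(p5,t3), truck_at(t3,whs2)} \ {truck_at(t3,whs2)} = {in(p2,t3), in(p5,t3)}
  ∪ pre   = {in(p2,t3), in(p5,t3)} ∪ {truck_at(t3,portB)}
          = {in(p2,t3), in(p5,t3), truck_at(t3,portB)}

== RESULT ==
["in(p2,t3)", "in(p5,t3)", "truck_at(t3,portB)"]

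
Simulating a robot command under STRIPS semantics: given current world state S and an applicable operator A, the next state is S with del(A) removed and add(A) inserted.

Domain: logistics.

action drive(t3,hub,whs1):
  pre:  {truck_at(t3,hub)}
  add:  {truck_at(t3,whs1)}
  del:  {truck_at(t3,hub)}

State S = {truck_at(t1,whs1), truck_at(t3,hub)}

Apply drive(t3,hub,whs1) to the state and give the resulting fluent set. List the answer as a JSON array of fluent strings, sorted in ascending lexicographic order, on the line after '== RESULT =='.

Progress:
  pre ⊆ S: {truck_at(t3,hub)} ⊆ S  — applicable
  S \ del = {truck_at(t1,whs1)}
  ∪ add   = {truck_at(t1,whs1), truck_at(t3,whs1)}

== RESULT ==
["truck_at(t1,whs1)", "truck_at(t3,whs1)"]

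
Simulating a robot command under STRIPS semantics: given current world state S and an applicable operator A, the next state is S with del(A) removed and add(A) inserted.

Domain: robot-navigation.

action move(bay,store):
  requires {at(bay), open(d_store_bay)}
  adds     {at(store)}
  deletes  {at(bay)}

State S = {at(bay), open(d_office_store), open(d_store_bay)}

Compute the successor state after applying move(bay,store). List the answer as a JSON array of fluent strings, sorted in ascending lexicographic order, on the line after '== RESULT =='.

Compute (S \ del) ∪ add:
  pre ⊆ S: {at(bay), open(d_store_bay)} ⊆ S  — applicable
  S \ del = {open(d_office_store), open(d_store_bay)}
  ∪ add   = {at(store), open(d_office_store), open(d_store_bay)}

== RESULT ==
["at(store)", "open(d_office_store)", "open(d_store_bay)"]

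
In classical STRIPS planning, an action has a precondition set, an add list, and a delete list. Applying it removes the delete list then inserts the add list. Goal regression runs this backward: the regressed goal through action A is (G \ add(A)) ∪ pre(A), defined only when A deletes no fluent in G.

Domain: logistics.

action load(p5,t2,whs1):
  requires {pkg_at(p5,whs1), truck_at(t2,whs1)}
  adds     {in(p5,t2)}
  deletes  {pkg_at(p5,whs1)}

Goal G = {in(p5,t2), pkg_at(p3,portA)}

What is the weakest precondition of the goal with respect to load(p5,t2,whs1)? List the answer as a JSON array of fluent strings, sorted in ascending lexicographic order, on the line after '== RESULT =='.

Regress:
  G ∩ del = {}  (empty — regression defined)
  G \ add = {in(p5,t2), pkg_at(p3,portA)} \ {in(p5,t2)} = {pkg_at(p3,portA)}
  ∪ pre   = {pkg_at(p3,portA)} ∪ {pkg_at(p5,whs1), truck_at(t2,whs1)}
          = {pkg_at(p3,portA), pkg_at(p5,whs1), truck_at(t2,whs1)}

== RESULT ==
["pkg_at(p3,portA)", "pkg_at(p5,whs1)", "truck_at(t2,whs1)"]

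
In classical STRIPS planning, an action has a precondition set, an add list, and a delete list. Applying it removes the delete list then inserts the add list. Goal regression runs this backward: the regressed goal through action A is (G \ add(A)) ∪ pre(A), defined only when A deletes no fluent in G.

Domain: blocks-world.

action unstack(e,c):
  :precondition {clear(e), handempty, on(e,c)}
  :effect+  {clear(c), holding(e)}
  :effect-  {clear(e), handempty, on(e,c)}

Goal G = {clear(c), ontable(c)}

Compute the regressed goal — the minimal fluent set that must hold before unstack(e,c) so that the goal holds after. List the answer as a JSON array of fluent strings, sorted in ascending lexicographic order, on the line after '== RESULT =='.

Regress:
  G ∩ del = {}  (empty — regression defined)
  G \ add = {clear(c), ontable(c)} \ {clear(c), holding(e)} = {ontable(c)}
  ∪ pre   = {ontable(c)} ∪ {clear(e), handempty, on(e,c)}
          = {clear(e), handempty, on(e,c), ontable(c)}

== RESULT ==
["clear(e)", "handempty", "on(e,c)", "ontable(c)"]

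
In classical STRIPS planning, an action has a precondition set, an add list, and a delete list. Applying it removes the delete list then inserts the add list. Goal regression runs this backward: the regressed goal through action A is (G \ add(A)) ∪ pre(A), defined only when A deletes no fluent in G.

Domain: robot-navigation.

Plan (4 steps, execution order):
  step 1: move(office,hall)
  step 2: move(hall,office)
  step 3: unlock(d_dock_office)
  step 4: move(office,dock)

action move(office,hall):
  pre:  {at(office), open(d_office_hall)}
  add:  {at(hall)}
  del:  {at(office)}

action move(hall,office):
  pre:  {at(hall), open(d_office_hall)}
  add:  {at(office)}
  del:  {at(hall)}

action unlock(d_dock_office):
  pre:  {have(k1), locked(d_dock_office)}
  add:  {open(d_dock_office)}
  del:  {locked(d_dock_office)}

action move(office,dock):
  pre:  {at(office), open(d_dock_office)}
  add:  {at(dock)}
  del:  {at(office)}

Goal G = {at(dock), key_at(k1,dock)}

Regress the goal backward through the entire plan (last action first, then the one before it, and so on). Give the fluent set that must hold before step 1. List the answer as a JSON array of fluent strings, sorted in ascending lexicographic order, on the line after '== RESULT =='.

Regress step by step:
  through step 4 (move(office,dock)): drop {at(dock)}, keep {key_at(k1,dock)}, require {at(office), open(d_dock_office)}
    → {at(office), key_at(k1,dock), open(d_dock_office)}
  through step 3 (unlock(d_dock_office)): drop {open(d_dock_office)}, keep {at(office), key_at(k1,dock)}, require {have(k1), locked(d_dock_office)}
    → {at(office), have(k1), key_at(k1,dock), locked(d_dock_office)}
  through step 2 (move(hall,office)): drop {at(office)}, keep {have(k1), key_at(k1,dock), locked(d_dock_office)}, require {at(hall), open(d_office_hall)}
    → {at(hall), have(k1), key_at(k1,dock), locked(d_dock_office), open(d_office_hall)}
  through step 1 (move(office,hall)): drop {at(hall)}, keep {have(k1), key_at(k1,dock), locked(d_dock_office), open(d_office_hall)}, require {at(office), open(d_office_hall)}
    → {at(office), have(k1), key_at(k1,dock), locked(d_dock_office), open(d_office_hall)}

== RESULT ==
["at(office)", "have(k1)", "key_at(k1,dock)", "locked(d_dock_office)", "open(d_office_hall)"]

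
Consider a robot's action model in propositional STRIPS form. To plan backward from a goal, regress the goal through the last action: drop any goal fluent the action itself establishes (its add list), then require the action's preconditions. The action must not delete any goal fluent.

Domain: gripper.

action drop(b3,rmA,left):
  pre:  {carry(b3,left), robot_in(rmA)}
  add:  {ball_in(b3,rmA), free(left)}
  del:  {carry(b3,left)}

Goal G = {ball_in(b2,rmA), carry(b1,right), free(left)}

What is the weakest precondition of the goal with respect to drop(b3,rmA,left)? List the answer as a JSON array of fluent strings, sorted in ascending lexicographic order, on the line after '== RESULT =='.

Compute (G \ add) ∪ pre:
  G ∩ del = {}  (empty — regression defined)
  G \ add = {ball_in(b2,rmA), carry(b1,right), free(left)} \ {ball_in(b3,rmA), free(left)} = {ball_in(b2,rmA), carry(b1,right)}
  ∪ pre   = {ball_in(b2,rmA), carry(b1,right)} ∪ {carry(b3,left), robot_in(rmA)}
          = {ball_in(b2,rmA), carry(b1,right), carry(b3,left), robot_in(rmA)}

== RESULT ==
["ball_in(b2,rmA)", "carry(b1,right)", "carry(b3,left)", "robot_in(rmA)"]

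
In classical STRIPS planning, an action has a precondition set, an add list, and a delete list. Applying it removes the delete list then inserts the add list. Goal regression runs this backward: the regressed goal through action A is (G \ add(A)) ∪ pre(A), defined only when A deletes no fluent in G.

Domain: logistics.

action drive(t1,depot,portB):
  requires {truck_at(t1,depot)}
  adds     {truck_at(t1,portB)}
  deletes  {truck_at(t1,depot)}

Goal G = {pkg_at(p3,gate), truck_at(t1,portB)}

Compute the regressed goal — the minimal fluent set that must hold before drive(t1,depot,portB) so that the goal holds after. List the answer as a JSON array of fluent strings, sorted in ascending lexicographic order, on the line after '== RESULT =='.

Compute (G \ add) ∪ pre:
  G ∩ del = {}  (empty — regression defined)
  G \ add = {pkg_at(p3,gate), truck_at(t1,portB)} \ {truck_at(t1,portB)} = {pkg_at(p3,gate)}
  ∪ pre   = {pkg_at(p3,gate)} ∪ {truck_at(t1,depot)}
          = {pkg_at(p3,gate), truck_at(t1,depot)}

== RESULT ==
["pkg_at(p3,gate)", "truck_at(t1,depot)"]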